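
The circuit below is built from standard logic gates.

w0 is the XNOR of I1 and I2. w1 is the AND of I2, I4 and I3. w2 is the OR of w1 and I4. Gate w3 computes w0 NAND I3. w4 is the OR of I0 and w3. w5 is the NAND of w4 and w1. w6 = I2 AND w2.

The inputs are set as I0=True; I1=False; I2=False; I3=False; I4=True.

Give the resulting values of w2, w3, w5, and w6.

w2 = True, w3 = True, w5 = True, w6 = False

w0 = I1 XNOR I2 = False XNOR False = True
w1 = I2 AND I4 AND I3 = False AND True AND False = False
w2 = w1 OR I4 = False OR True = True
w3 = w0 NAND I3 = True NAND False = True
w4 = I0 OR w3 = True OR True = True
w5 = w4 NAND w1 = True NAND False = True
w6 = I2 AND w2 = False AND True = False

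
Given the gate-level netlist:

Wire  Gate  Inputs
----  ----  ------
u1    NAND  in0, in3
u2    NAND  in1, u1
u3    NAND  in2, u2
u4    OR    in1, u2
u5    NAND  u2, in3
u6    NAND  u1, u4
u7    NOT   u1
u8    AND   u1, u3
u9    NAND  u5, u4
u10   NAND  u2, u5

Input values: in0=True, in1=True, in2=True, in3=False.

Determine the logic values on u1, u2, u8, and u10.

u1 = in0 NAND in3 = True NAND False = True
u2 = in1 NAND u1 = True NAND True = False
u3 = in2 NAND u2 = True NAND False = True
u5 = u2 NAND in3 = False NAND False = True
u8 = u1 AND u3 = True AND True = True
u10 = u2 NAND u5 = False NAND True = True

u1 = True  u2 = False  u8 = True  u10 = True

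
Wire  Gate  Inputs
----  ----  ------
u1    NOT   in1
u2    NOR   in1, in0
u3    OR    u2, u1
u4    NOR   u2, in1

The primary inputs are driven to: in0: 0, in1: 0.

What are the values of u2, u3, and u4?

u2 = 1; u3 = 1; u4 = 0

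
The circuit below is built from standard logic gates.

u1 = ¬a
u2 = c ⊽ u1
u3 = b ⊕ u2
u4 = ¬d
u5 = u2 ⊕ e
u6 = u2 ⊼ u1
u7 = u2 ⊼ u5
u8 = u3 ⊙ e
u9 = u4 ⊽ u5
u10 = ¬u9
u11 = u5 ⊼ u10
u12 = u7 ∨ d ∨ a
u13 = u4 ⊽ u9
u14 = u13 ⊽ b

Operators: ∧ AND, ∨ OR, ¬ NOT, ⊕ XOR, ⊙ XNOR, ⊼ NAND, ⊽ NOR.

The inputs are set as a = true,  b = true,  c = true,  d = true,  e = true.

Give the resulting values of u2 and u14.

u2 = false  u14 = false

u1 = NOT a = NOT true = false
u2 = c NOR u1 = true NOR false = false
u4 = NOT d = NOT true = false
u5 = u2 XOR e = false XOR true = true
u9 = u4 NOR u5 = false NOR true = false
u13 = u4 NOR u9 = false NOR false = true
u14 = u13 NOR b = true NOR true = false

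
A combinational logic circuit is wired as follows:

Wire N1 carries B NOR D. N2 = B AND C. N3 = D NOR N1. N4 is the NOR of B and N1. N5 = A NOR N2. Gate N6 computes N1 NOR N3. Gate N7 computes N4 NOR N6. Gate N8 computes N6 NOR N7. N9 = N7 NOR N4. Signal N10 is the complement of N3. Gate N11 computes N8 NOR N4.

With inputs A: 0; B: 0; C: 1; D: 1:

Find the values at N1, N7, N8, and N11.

N1 = B NOR D = 0 NOR 1 = 0
N3 = D NOR N1 = 1 NOR 0 = 0
N4 = B NOR N1 = 0 NOR 0 = 1
N6 = N1 NOR N3 = 0 NOR 0 = 1
N7 = N4 NOR N6 = 1 NOR 1 = 0
N8 = N6 NOR N7 = 1 NOR 0 = 0
N11 = N8 NOR N4 = 0 NOR 1 = 0

N1 = 0; N7 = 0; N8 = 0; N11 = 0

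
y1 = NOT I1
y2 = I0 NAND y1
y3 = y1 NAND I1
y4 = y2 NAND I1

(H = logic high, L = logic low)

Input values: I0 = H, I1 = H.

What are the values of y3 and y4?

y1 = NOT I1 = NOT H = L
y2 = I0 NAND y1 = H NAND L = H
y3 = y1 NAND I1 = L NAND H = H
y4 = y2 NAND I1 = H NAND H = L

y3 = H, y4 = L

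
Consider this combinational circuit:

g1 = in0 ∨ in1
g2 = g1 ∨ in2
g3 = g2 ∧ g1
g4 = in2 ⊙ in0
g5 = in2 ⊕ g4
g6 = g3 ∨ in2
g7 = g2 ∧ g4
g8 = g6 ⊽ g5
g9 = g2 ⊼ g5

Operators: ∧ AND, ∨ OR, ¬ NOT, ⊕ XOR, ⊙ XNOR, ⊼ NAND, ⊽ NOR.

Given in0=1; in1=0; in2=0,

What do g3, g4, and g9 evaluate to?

g3 = 1; g4 = 0; g9 = 1

g1 = in0 OR in1 = 1 OR 0 = 1
g2 = g1 OR in2 = 1 OR 0 = 1
g3 = g2 AND g1 = 1 AND 1 = 1
g4 = in2 XNOR in0 = 0 XNOR 1 = 0
g5 = in2 XOR g4 = 0 XOR 0 = 0
g9 = g2 NAND g5 = 1 NAND 0 = 1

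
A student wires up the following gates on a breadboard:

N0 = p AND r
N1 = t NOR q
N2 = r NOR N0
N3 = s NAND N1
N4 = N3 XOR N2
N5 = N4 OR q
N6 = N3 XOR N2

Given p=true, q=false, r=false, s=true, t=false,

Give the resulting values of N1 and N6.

N1 = true; N6 = true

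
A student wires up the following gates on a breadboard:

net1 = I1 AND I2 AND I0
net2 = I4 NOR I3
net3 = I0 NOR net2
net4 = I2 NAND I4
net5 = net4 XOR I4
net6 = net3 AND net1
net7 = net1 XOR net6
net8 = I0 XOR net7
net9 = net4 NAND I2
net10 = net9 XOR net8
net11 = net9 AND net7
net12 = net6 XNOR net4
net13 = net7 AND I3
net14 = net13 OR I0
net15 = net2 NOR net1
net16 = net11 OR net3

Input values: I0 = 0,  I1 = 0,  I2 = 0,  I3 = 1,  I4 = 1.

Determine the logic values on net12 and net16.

net1 = I1 AND I2 AND I0 = 0 AND 0 AND 0 = 0
net2 = I4 NOR I3 = 1 NOR 1 = 0
net3 = I0 NOR net2 = 0 NOR 0 = 1
net4 = I2 NAND I4 = 0 NAND 1 = 1
net6 = net3 AND net1 = 1 AND 0 = 0
net7 = net1 XOR net6 = 0 XOR 0 = 0
net9 = net4 NAND I2 = 1 NAND 0 = 1
net11 = net9 AND net7 = 1 AND 0 = 0
net12 = net6 XNOR net4 = 0 XNOR 1 = 0
net16 = net11 OR net3 = 0 OR 1 = 1

net12 = 0, net16 = 1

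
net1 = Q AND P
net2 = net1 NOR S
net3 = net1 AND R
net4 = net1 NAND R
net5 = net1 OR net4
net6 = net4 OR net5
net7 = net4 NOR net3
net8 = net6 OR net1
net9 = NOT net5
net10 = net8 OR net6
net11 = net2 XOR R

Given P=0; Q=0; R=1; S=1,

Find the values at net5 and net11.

net5 = 1, net11 = 1

net1 = Q AND P = 0 AND 0 = 0
net2 = net1 NOR S = 0 NOR 1 = 0
net4 = net1 NAND R = 0 NAND 1 = 1
net5 = net1 OR net4 = 0 OR 1 = 1
net11 = net2 XOR R = 0 XOR 1 = 1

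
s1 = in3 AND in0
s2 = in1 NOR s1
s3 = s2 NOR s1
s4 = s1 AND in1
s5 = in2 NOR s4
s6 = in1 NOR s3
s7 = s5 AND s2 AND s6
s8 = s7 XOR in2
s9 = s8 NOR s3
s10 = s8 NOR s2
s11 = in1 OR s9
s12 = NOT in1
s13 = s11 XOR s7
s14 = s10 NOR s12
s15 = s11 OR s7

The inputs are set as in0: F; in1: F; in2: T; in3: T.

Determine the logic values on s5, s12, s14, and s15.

s1 = in3 AND in0 = T AND F = F
s2 = in1 NOR s1 = F NOR F = T
s3 = s2 NOR s1 = T NOR F = F
s4 = s1 AND in1 = F AND F = F
s5 = in2 NOR s4 = T NOR F = F
s6 = in1 NOR s3 = F NOR F = T
s7 = s5 AND s2 AND s6 = F AND T AND T = F
s8 = s7 XOR in2 = F XOR T = T
s9 = s8 NOR s3 = T NOR F = F
s10 = s8 NOR s2 = T NOR T = F
s11 = in1 OR s9 = F OR F = F
s12 = NOT in1 = NOT F = T
s14 = s10 NOR s12 = F NOR T = F
s15 = s11 OR s7 = F OR F = F

s5 = F, s12 = T, s14 = F, s15 = F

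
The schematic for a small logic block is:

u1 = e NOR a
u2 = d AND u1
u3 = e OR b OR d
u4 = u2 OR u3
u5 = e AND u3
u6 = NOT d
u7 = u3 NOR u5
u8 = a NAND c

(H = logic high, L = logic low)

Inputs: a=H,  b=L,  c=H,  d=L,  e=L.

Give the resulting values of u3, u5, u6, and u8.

u3 = e OR b OR d = L OR L OR L = L
u5 = e AND u3 = L AND L = L
u6 = NOT d = NOT L = H
u8 = a NAND c = H NAND H = L

u3 = L  u5 = L  u6 = H  u8 = L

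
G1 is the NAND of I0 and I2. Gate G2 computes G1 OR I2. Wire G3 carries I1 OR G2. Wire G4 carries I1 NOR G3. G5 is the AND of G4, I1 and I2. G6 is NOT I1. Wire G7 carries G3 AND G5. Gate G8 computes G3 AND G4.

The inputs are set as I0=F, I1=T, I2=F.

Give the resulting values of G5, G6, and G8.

G5 = F, G6 = F, G8 = F

G1 = I0 NAND I2 = F NAND F = T
G2 = G1 OR I2 = T OR F = T
G3 = I1 OR G2 = T OR T = T
G4 = I1 NOR G3 = T NOR T = F
G5 = G4 AND I1 AND I2 = F AND T AND F = F
G6 = NOT I1 = NOT T = F
G8 = G3 AND G4 = T AND F = F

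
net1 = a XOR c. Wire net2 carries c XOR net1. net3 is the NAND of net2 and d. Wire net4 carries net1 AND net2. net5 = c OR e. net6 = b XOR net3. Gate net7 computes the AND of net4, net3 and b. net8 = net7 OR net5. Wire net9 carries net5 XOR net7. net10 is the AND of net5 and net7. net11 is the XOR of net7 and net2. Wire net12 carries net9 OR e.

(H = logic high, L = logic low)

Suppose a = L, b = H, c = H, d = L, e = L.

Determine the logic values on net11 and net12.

net1 = a XOR c = L XOR H = H
net2 = c XOR net1 = H XOR H = L
net3 = net2 NAND d = L NAND L = H
net4 = net1 AND net2 = H AND L = L
net5 = c OR e = H OR L = H
net7 = net4 AND net3 AND b = L AND H AND H = L
net9 = net5 XOR net7 = H XOR L = H
net11 = net7 XOR net2 = L XOR L = L
net12 = net9 OR e = H OR L = H

net11 = L  net12 = H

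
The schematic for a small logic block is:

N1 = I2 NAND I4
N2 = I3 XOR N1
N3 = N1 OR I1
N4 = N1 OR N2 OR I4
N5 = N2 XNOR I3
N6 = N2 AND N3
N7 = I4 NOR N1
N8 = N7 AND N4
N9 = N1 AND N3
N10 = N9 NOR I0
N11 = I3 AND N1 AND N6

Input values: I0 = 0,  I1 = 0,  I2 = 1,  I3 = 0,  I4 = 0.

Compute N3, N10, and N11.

N3 = 1, N10 = 0, N11 = 0

N1 = I2 NAND I4 = 1 NAND 0 = 1
N2 = I3 XOR N1 = 0 XOR 1 = 1
N3 = N1 OR I1 = 1 OR 0 = 1
N6 = N2 AND N3 = 1 AND 1 = 1
N9 = N1 AND N3 = 1 AND 1 = 1
N10 = N9 NOR I0 = 1 NOR 0 = 0
N11 = I3 AND N1 AND N6 = 0 AND 1 AND 1 = 0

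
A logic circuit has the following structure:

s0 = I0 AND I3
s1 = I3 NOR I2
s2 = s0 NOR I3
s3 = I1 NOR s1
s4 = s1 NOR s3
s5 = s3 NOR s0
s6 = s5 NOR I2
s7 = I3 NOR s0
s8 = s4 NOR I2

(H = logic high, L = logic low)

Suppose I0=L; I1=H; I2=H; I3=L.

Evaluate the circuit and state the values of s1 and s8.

s1 = L, s8 = L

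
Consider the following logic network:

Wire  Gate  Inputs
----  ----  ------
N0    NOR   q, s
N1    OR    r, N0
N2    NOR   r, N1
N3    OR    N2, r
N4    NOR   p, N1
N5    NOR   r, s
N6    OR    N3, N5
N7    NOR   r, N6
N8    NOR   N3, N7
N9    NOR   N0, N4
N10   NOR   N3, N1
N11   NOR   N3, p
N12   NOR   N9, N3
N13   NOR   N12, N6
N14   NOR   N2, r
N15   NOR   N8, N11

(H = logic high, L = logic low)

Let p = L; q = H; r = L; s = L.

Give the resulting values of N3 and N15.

N3 = H; N15 = H

N0 = q NOR s = H NOR L = L
N1 = r OR N0 = L OR L = L
N2 = r NOR N1 = L NOR L = H
N3 = N2 OR r = H OR L = H
N5 = r NOR s = L NOR L = H
N6 = N3 OR N5 = H OR H = H
N7 = r NOR N6 = L NOR H = L
N8 = N3 NOR N7 = H NOR L = L
N11 = N3 NOR p = H NOR L = L
N15 = N8 NOR N11 = L NOR L = H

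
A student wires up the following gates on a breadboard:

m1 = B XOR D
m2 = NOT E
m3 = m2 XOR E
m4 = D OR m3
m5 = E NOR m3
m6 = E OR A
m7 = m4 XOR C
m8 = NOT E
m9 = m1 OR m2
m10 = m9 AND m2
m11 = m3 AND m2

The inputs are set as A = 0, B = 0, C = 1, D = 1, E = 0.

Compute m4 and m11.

m4 = 1  m11 = 1

m2 = NOT E = NOT 0 = 1
m3 = m2 XOR E = 1 XOR 0 = 1
m4 = D OR m3 = 1 OR 1 = 1
m11 = m3 AND m2 = 1 AND 1 = 1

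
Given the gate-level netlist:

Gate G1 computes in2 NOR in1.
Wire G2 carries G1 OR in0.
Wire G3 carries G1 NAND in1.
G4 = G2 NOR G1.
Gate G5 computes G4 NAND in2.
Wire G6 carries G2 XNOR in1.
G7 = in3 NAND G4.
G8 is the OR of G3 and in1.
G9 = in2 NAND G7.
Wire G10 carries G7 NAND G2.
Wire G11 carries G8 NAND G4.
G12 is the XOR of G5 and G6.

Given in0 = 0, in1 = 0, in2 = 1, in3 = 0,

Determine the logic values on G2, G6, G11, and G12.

G1 = in2 NOR in1 = 1 NOR 0 = 0
G2 = G1 OR in0 = 0 OR 0 = 0
G3 = G1 NAND in1 = 0 NAND 0 = 1
G4 = G2 NOR G1 = 0 NOR 0 = 1
G5 = G4 NAND in2 = 1 NAND 1 = 0
G6 = G2 XNOR in1 = 0 XNOR 0 = 1
G8 = G3 OR in1 = 1 OR 0 = 1
G11 = G8 NAND G4 = 1 NAND 1 = 0
G12 = G5 XOR G6 = 0 XOR 1 = 1

G2 = 0, G6 = 1, G11 = 0, G12 = 1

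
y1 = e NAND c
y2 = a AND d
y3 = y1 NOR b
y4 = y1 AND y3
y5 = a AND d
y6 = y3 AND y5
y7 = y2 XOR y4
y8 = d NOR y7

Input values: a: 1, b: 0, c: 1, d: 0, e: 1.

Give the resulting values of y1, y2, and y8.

y1 = 0, y2 = 0, y8 = 1

y1 = e NAND c = 1 NAND 1 = 0
y2 = a AND d = 1 AND 0 = 0
y3 = y1 NOR b = 0 NOR 0 = 1
y4 = y1 AND y3 = 0 AND 1 = 0
y7 = y2 XOR y4 = 0 XOR 0 = 0
y8 = d NOR y7 = 0 NOR 0 = 1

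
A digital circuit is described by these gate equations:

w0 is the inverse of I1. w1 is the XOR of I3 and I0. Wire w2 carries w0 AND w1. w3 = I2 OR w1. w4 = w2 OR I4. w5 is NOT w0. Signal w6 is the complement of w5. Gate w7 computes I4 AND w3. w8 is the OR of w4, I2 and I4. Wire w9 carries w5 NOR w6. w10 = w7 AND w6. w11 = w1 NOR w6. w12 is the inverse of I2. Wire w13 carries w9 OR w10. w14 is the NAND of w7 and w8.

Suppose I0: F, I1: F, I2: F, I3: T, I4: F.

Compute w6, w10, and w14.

w0 = NOT I1 = NOT F = T
w1 = I3 XOR I0 = T XOR F = T
w2 = w0 AND w1 = T AND T = T
w3 = I2 OR w1 = F OR T = T
w4 = w2 OR I4 = T OR F = T
w5 = NOT w0 = NOT T = F
w6 = NOT w5 = NOT F = T
w7 = I4 AND w3 = F AND T = F
w8 = w4 OR I2 OR I4 = T OR F OR F = T
w10 = w7 AND w6 = F AND T = F
w14 = w7 NAND w8 = F NAND T = T

w6 = T  w10 = F  w14 = T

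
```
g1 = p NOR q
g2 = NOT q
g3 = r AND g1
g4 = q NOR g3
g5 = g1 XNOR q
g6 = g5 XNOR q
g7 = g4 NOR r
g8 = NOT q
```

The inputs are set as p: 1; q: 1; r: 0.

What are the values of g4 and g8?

g4 = 0; g8 = 0

g1 = p NOR q = 1 NOR 1 = 0
g3 = r AND g1 = 0 AND 0 = 0
g4 = q NOR g3 = 1 NOR 0 = 0
g8 = NOT q = NOT 1 = 0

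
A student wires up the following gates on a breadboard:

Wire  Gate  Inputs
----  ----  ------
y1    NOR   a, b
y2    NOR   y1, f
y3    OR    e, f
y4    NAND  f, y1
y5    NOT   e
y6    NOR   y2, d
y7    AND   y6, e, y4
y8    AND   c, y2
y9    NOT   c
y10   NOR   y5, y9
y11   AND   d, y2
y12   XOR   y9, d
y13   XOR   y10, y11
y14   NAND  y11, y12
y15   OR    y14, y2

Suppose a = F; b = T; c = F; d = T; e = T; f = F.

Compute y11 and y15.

y11 = T; y15 = T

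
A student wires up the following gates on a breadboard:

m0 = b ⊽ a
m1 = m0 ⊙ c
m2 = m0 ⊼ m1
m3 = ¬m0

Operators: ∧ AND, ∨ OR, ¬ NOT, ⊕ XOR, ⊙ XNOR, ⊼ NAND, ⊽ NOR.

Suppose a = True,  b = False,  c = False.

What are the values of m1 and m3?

m1 = True, m3 = True

m0 = b NOR a = False NOR True = False
m1 = m0 XNOR c = False XNOR False = True
m3 = NOT m0 = NOT False = True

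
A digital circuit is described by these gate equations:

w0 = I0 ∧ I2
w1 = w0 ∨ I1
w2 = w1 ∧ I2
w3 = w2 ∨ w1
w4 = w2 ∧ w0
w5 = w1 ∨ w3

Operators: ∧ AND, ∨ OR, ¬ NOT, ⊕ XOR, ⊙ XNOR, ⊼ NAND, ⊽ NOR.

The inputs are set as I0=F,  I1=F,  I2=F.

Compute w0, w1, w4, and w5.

w0 = I0 AND I2 = F AND F = F
w1 = w0 OR I1 = F OR F = F
w2 = w1 AND I2 = F AND F = F
w3 = w2 OR w1 = F OR F = F
w4 = w2 AND w0 = F AND F = F
w5 = w1 OR w3 = F OR F = F

w0 = F; w1 = F; w4 = F; w5 = F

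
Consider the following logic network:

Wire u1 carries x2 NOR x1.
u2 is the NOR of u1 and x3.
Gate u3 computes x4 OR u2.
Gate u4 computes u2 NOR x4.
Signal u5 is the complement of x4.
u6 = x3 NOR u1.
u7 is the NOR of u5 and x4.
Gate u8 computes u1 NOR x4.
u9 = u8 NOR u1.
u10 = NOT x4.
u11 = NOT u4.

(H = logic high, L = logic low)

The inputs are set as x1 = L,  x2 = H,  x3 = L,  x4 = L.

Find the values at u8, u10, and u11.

u1 = x2 NOR x1 = H NOR L = L
u2 = u1 NOR x3 = L NOR L = H
u4 = u2 NOR x4 = H NOR L = L
u8 = u1 NOR x4 = L NOR L = H
u10 = NOT x4 = NOT L = H
u11 = NOT u4 = NOT L = H

u8 = H, u10 = H, u11 = H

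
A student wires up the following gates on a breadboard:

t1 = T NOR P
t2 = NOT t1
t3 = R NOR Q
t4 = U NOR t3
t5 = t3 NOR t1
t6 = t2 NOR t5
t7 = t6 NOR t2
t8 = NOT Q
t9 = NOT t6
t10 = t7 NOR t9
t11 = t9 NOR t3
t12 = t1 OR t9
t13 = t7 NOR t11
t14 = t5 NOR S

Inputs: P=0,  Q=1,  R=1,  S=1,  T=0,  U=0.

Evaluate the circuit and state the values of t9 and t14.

t9 = 0, t14 = 0

t1 = T NOR P = 0 NOR 0 = 1
t2 = NOT t1 = NOT 1 = 0
t3 = R NOR Q = 1 NOR 1 = 0
t5 = t3 NOR t1 = 0 NOR 1 = 0
t6 = t2 NOR t5 = 0 NOR 0 = 1
t9 = NOT t6 = NOT 1 = 0
t14 = t5 NOR S = 0 NOR 1 = 0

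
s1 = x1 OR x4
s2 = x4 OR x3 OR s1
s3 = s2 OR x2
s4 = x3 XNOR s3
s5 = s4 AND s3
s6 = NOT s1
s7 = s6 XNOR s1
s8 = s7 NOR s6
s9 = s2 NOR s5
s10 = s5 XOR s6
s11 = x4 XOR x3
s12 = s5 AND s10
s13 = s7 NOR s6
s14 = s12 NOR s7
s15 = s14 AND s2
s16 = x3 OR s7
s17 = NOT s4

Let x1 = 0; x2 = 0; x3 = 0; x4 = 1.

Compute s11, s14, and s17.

s11 = 1, s14 = 1, s17 = 1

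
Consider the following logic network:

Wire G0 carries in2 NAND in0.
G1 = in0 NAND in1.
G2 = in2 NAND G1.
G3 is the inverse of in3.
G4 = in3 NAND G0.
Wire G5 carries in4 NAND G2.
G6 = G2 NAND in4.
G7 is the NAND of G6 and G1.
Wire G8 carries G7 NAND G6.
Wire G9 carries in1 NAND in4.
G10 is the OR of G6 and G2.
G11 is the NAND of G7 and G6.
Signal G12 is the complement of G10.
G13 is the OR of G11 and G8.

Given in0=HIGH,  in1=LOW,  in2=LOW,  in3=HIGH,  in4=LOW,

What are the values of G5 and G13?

G5 = HIGH, G13 = HIGH

G1 = in0 NAND in1 = HIGH NAND LOW = HIGH
G2 = in2 NAND G1 = LOW NAND HIGH = HIGH
G5 = in4 NAND G2 = LOW NAND HIGH = HIGH
G6 = G2 NAND in4 = HIGH NAND LOW = HIGH
G7 = G6 NAND G1 = HIGH NAND HIGH = LOW
G8 = G7 NAND G6 = LOW NAND HIGH = HIGH
G11 = G7 NAND G6 = LOW NAND HIGH = HIGH
G13 = G11 OR G8 = HIGH OR HIGH = HIGH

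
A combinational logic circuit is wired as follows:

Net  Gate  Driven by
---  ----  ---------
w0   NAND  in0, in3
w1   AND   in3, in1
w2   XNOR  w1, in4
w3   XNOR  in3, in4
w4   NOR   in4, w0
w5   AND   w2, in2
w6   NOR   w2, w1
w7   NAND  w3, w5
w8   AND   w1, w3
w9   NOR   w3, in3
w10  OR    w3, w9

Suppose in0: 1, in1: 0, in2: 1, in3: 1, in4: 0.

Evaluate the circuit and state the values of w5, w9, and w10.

w1 = in3 AND in1 = 1 AND 0 = 0
w2 = w1 XNOR in4 = 0 XNOR 0 = 1
w3 = in3 XNOR in4 = 1 XNOR 0 = 0
w5 = w2 AND in2 = 1 AND 1 = 1
w9 = w3 NOR in3 = 0 NOR 1 = 0
w10 = w3 OR w9 = 0 OR 0 = 0

w5 = 1, w9 = 0, w10 = 0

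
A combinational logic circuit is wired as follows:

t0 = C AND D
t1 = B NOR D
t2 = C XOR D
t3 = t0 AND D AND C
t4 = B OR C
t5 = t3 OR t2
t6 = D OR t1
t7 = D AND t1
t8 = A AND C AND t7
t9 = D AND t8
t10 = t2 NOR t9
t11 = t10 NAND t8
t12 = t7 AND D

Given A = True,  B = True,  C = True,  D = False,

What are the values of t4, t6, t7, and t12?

t4 = True; t6 = False; t7 = False; t12 = False

t1 = B NOR D = True NOR False = False
t4 = B OR C = True OR True = True
t6 = D OR t1 = False OR False = False
t7 = D AND t1 = False AND False = False
t12 = t7 AND D = False AND False = False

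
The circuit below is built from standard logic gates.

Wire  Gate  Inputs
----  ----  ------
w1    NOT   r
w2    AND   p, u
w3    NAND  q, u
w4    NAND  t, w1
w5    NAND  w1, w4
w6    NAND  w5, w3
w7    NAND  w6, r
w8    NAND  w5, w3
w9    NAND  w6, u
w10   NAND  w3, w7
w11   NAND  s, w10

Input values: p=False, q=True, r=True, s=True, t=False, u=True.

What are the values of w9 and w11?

w9 = False  w11 = False

w1 = NOT r = NOT True = False
w3 = q NAND u = True NAND True = False
w4 = t NAND w1 = False NAND False = True
w5 = w1 NAND w4 = False NAND True = True
w6 = w5 NAND w3 = True NAND False = True
w7 = w6 NAND r = True NAND True = False
w9 = w6 NAND u = True NAND True = False
w10 = w3 NAND w7 = False NAND False = True
w11 = s NAND w10 = True NAND True = False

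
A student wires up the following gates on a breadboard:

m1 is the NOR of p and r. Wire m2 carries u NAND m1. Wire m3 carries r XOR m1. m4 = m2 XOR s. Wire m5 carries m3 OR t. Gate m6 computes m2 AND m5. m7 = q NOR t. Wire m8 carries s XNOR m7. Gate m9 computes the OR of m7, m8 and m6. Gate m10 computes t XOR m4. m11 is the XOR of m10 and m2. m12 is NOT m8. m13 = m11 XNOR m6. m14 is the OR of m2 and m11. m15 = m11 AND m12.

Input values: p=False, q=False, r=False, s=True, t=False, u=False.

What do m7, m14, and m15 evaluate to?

m1 = p NOR r = False NOR False = True
m2 = u NAND m1 = False NAND True = True
m4 = m2 XOR s = True XOR True = False
m7 = q NOR t = False NOR False = True
m8 = s XNOR m7 = True XNOR True = True
m10 = t XOR m4 = False XOR False = False
m11 = m10 XOR m2 = False XOR True = True
m12 = NOT m8 = NOT True = False
m14 = m2 OR m11 = True OR True = True
m15 = m11 AND m12 = True AND False = False

m7 = True; m14 = True; m15 = False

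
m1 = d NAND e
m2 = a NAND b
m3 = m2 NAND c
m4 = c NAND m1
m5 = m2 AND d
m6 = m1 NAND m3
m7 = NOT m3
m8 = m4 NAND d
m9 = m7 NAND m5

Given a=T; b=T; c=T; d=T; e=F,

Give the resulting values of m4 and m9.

m1 = d NAND e = T NAND F = T
m2 = a NAND b = T NAND T = F
m3 = m2 NAND c = F NAND T = T
m4 = c NAND m1 = T NAND T = F
m5 = m2 AND d = F AND T = F
m7 = NOT m3 = NOT T = F
m9 = m7 NAND m5 = F NAND F = T

m4 = F; m9 = T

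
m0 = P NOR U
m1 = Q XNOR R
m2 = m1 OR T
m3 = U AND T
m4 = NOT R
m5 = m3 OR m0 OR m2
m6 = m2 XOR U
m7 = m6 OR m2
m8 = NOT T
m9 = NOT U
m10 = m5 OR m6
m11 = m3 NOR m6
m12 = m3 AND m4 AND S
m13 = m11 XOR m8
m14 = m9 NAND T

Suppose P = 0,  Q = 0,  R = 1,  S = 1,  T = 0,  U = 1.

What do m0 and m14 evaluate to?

m0 = 0; m14 = 1

m0 = P NOR U = 0 NOR 1 = 0
m9 = NOT U = NOT 1 = 0
m14 = m9 NAND T = 0 NAND 0 = 1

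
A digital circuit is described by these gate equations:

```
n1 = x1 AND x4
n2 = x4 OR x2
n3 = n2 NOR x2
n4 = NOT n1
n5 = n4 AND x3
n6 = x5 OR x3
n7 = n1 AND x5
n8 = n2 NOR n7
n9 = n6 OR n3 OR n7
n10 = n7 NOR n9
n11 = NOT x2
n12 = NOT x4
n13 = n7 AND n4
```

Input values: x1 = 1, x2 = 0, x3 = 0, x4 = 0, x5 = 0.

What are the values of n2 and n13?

n2 = 0  n13 = 0

n1 = x1 AND x4 = 1 AND 0 = 0
n2 = x4 OR x2 = 0 OR 0 = 0
n4 = NOT n1 = NOT 0 = 1
n7 = n1 AND x5 = 0 AND 0 = 0
n13 = n7 AND n4 = 0 AND 1 = 0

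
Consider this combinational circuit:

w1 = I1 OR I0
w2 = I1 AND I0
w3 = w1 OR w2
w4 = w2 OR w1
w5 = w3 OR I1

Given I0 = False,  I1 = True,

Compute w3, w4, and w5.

w3 = True; w4 = True; w5 = True

w1 = I1 OR I0 = True OR False = True
w2 = I1 AND I0 = True AND False = False
w3 = w1 OR w2 = True OR False = True
w4 = w2 OR w1 = False OR True = True
w5 = w3 OR I1 = True OR True = True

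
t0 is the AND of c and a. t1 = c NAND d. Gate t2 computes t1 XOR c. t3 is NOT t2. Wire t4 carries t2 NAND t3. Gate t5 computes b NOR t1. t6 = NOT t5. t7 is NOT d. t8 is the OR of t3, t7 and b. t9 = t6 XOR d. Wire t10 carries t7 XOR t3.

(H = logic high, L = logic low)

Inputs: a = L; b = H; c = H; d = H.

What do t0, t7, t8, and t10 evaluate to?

t0 = c AND a = H AND L = L
t1 = c NAND d = H NAND H = L
t2 = t1 XOR c = L XOR H = H
t3 = NOT t2 = NOT H = L
t7 = NOT d = NOT H = L
t8 = t3 OR t7 OR b = L OR L OR H = H
t10 = t7 XOR t3 = L XOR L = L

t0 = L; t7 = L; t8 = H; t10 = L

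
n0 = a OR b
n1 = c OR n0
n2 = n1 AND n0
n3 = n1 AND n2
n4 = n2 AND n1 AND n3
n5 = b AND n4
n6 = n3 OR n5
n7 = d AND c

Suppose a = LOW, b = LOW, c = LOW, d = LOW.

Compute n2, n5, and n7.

n2 = LOW  n5 = LOW  n7 = LOW

n0 = a OR b = LOW OR LOW = LOW
n1 = c OR n0 = LOW OR LOW = LOW
n2 = n1 AND n0 = LOW AND LOW = LOW
n3 = n1 AND n2 = LOW AND LOW = LOW
n4 = n2 AND n1 AND n3 = LOW AND LOW AND LOW = LOW
n5 = b AND n4 = LOW AND LOW = LOW
n7 = d AND c = LOW AND LOW = LOW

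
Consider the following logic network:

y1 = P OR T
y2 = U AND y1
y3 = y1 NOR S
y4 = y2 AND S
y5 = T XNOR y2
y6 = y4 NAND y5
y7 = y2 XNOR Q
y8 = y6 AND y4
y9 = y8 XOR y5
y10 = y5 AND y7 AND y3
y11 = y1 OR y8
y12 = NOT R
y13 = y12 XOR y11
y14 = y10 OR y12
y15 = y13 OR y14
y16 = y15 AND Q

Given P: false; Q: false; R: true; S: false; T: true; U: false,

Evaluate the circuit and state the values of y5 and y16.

y5 = false, y16 = false

y1 = P OR T = false OR true = true
y2 = U AND y1 = false AND true = false
y3 = y1 NOR S = true NOR false = false
y4 = y2 AND S = false AND false = false
y5 = T XNOR y2 = true XNOR false = false
y6 = y4 NAND y5 = false NAND false = true
y7 = y2 XNOR Q = false XNOR false = true
y8 = y6 AND y4 = true AND false = false
y10 = y5 AND y7 AND y3 = false AND true AND false = false
y11 = y1 OR y8 = true OR false = true
y12 = NOT R = NOT true = false
y13 = y12 XOR y11 = false XOR true = true
y14 = y10 OR y12 = false OR false = false
y15 = y13 OR y14 = true OR false = true
y16 = y15 AND Q = true AND false = false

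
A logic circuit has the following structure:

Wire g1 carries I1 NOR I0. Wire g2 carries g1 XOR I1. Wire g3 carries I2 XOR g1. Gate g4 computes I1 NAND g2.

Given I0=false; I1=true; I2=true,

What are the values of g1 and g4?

g1 = I1 NOR I0 = true NOR false = false
g2 = g1 XOR I1 = false XOR true = true
g4 = I1 NAND g2 = true NAND true = false

g1 = false; g4 = false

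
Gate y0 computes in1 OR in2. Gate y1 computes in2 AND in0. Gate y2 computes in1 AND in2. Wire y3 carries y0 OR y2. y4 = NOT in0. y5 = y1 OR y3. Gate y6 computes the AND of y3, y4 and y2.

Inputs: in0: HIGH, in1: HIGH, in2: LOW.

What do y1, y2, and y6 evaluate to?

y0 = in1 OR in2 = HIGH OR LOW = HIGH
y1 = in2 AND in0 = LOW AND HIGH = LOW
y2 = in1 AND in2 = HIGH AND LOW = LOW
y3 = y0 OR y2 = HIGH OR LOW = HIGH
y4 = NOT in0 = NOT HIGH = LOW
y6 = y3 AND y4 AND y2 = HIGH AND LOW AND LOW = LOW

y1 = LOW, y2 = LOW, y6 = LOW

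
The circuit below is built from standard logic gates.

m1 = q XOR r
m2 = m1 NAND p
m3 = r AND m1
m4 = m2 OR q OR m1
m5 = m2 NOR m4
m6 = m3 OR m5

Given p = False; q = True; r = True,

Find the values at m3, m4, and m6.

m1 = q XOR r = True XOR True = False
m2 = m1 NAND p = False NAND False = True
m3 = r AND m1 = True AND False = False
m4 = m2 OR q OR m1 = True OR True OR False = True
m5 = m2 NOR m4 = True NOR True = False
m6 = m3 OR m5 = False OR False = False

m3 = False, m4 = True, m6 = False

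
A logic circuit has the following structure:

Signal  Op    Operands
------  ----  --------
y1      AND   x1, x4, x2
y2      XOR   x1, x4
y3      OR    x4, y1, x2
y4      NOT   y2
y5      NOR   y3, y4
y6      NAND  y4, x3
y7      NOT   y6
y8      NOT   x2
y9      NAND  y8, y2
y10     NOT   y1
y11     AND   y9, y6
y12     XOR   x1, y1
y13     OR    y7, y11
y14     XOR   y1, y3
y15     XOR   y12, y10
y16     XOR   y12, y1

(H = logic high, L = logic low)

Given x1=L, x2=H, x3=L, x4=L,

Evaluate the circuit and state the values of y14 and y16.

y1 = x1 AND x4 AND x2 = L AND L AND H = L
y3 = x4 OR y1 OR x2 = L OR L OR H = H
y12 = x1 XOR y1 = L XOR L = L
y14 = y1 XOR y3 = L XOR H = H
y16 = y12 XOR y1 = L XOR L = L

y14 = H  y16 = L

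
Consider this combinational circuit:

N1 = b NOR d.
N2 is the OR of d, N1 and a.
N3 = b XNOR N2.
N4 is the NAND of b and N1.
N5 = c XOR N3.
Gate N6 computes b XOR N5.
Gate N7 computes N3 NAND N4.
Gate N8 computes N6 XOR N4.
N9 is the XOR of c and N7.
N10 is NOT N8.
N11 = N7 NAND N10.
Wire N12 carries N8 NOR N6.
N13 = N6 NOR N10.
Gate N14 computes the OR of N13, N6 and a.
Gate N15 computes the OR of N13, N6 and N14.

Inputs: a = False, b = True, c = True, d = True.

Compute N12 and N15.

N12 = False  N15 = True

N1 = b NOR d = True NOR True = False
N2 = d OR N1 OR a = True OR False OR False = True
N3 = b XNOR N2 = True XNOR True = True
N4 = b NAND N1 = True NAND False = True
N5 = c XOR N3 = True XOR True = False
N6 = b XOR N5 = True XOR False = True
N8 = N6 XOR N4 = True XOR True = False
N10 = NOT N8 = NOT False = True
N12 = N8 NOR N6 = False NOR True = False
N13 = N6 NOR N10 = True NOR True = False
N14 = N13 OR N6 OR a = False OR True OR False = True
N15 = N13 OR N6 OR N14 = False OR True OR True = True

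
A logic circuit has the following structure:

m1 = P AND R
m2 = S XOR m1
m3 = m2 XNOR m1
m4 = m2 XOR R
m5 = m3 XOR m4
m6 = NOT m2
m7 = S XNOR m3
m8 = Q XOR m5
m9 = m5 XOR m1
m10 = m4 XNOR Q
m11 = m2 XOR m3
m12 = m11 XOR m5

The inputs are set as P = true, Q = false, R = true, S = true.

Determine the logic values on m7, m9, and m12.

m7 = false, m9 = false, m12 = true

m1 = P AND R = true AND true = true
m2 = S XOR m1 = true XOR true = false
m3 = m2 XNOR m1 = false XNOR true = false
m4 = m2 XOR R = false XOR true = true
m5 = m3 XOR m4 = false XOR true = true
m7 = S XNOR m3 = true XNOR false = false
m9 = m5 XOR m1 = true XOR true = false
m11 = m2 XOR m3 = false XOR false = false
m12 = m11 XOR m5 = false XOR true = true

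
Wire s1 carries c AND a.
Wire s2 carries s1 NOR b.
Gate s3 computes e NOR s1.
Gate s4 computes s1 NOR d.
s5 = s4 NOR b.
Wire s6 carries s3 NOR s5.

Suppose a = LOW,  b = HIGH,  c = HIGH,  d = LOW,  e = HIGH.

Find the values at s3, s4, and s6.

s1 = c AND a = HIGH AND LOW = LOW
s3 = e NOR s1 = HIGH NOR LOW = LOW
s4 = s1 NOR d = LOW NOR LOW = HIGH
s5 = s4 NOR b = HIGH NOR HIGH = LOW
s6 = s3 NOR s5 = LOW NOR LOW = HIGH

s3 = LOW, s4 = HIGH, s6 = HIGH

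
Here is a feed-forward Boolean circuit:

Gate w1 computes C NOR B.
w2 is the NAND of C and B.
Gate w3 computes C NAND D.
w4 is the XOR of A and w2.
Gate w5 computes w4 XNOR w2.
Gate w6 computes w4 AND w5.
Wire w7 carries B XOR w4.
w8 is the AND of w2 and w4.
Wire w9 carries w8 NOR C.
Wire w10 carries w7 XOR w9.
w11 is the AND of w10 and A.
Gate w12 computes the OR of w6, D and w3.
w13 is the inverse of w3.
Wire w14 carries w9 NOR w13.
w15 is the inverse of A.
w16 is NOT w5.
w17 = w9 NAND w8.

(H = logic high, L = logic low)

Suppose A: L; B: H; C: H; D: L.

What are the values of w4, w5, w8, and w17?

w2 = C NAND B = H NAND H = L
w4 = A XOR w2 = L XOR L = L
w5 = w4 XNOR w2 = L XNOR L = H
w8 = w2 AND w4 = L AND L = L
w9 = w8 NOR C = L NOR H = L
w17 = w9 NAND w8 = L NAND L = H

w4 = L, w5 = H, w8 = L, w17 = H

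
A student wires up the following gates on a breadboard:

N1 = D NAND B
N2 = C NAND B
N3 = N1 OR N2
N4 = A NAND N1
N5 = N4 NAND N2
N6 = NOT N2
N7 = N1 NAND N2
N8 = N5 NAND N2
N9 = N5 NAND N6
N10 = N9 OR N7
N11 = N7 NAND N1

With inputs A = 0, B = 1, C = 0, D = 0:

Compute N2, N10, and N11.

N1 = D NAND B = 0 NAND 1 = 1
N2 = C NAND B = 0 NAND 1 = 1
N4 = A NAND N1 = 0 NAND 1 = 1
N5 = N4 NAND N2 = 1 NAND 1 = 0
N6 = NOT N2 = NOT 1 = 0
N7 = N1 NAND N2 = 1 NAND 1 = 0
N9 = N5 NAND N6 = 0 NAND 0 = 1
N10 = N9 OR N7 = 1 OR 0 = 1
N11 = N7 NAND N1 = 0 NAND 1 = 1

N2 = 1, N10 = 1, N11 = 1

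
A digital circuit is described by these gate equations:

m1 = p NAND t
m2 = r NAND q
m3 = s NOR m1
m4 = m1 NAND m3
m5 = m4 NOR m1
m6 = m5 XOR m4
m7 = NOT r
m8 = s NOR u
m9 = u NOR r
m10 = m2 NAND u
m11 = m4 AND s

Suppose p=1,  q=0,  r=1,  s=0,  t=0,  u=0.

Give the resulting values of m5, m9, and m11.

m1 = p NAND t = 1 NAND 0 = 1
m3 = s NOR m1 = 0 NOR 1 = 0
m4 = m1 NAND m3 = 1 NAND 0 = 1
m5 = m4 NOR m1 = 1 NOR 1 = 0
m9 = u NOR r = 0 NOR 1 = 0
m11 = m4 AND s = 1 AND 0 = 0

m5 = 0, m9 = 0, m11 = 0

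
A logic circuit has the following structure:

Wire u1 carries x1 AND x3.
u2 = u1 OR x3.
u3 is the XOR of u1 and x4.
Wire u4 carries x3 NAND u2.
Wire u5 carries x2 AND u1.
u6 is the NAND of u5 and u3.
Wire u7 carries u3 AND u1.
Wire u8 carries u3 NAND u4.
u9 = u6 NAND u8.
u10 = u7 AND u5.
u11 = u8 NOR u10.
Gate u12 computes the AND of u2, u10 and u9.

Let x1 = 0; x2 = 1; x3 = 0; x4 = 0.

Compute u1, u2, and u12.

u1 = x1 AND x3 = 0 AND 0 = 0
u2 = u1 OR x3 = 0 OR 0 = 0
u3 = u1 XOR x4 = 0 XOR 0 = 0
u4 = x3 NAND u2 = 0 NAND 0 = 1
u5 = x2 AND u1 = 1 AND 0 = 0
u6 = u5 NAND u3 = 0 NAND 0 = 1
u7 = u3 AND u1 = 0 AND 0 = 0
u8 = u3 NAND u4 = 0 NAND 1 = 1
u9 = u6 NAND u8 = 1 NAND 1 = 0
u10 = u7 AND u5 = 0 AND 0 = 0
u12 = u2 AND u10 AND u9 = 0 AND 0 AND 0 = 0

u1 = 0; u2 = 0; u12 = 0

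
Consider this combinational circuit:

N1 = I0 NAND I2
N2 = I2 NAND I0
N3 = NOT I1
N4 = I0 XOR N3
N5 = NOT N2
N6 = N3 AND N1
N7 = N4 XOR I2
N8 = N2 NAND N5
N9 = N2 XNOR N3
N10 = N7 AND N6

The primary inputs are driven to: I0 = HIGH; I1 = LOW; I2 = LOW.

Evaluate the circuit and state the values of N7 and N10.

N7 = LOW; N10 = LOW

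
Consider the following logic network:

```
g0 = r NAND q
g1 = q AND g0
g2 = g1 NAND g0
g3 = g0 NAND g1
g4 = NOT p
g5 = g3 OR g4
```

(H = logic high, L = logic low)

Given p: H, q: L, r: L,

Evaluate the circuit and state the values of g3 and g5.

g3 = H, g5 = H

g0 = r NAND q = L NAND L = H
g1 = q AND g0 = L AND H = L
g3 = g0 NAND g1 = H NAND L = H
g4 = NOT p = NOT H = L
g5 = g3 OR g4 = H OR L = H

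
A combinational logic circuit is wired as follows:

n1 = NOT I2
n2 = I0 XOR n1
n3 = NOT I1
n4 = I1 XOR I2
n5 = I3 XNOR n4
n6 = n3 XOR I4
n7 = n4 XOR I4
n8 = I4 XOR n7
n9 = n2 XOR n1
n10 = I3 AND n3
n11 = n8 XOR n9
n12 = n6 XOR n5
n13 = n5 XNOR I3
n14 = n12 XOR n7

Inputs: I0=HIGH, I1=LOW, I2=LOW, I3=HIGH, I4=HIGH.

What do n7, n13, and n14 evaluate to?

n7 = HIGH  n13 = LOW  n14 = HIGH

n3 = NOT I1 = NOT LOW = HIGH
n4 = I1 XOR I2 = LOW XOR LOW = LOW
n5 = I3 XNOR n4 = HIGH XNOR LOW = LOW
n6 = n3 XOR I4 = HIGH XOR HIGH = LOW
n7 = n4 XOR I4 = LOW XOR HIGH = HIGH
n12 = n6 XOR n5 = LOW XOR LOW = LOW
n13 = n5 XNOR I3 = LOW XNOR HIGH = LOW
n14 = n12 XOR n7 = LOW XOR HIGH = HIGH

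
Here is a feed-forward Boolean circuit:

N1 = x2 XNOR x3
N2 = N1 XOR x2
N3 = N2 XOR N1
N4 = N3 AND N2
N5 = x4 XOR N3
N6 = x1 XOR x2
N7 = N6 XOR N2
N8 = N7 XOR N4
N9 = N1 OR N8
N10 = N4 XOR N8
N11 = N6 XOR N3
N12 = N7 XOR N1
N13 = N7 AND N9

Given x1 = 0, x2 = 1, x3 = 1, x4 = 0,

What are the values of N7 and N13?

N1 = x2 XNOR x3 = 1 XNOR 1 = 1
N2 = N1 XOR x2 = 1 XOR 1 = 0
N3 = N2 XOR N1 = 0 XOR 1 = 1
N4 = N3 AND N2 = 1 AND 0 = 0
N6 = x1 XOR x2 = 0 XOR 1 = 1
N7 = N6 XOR N2 = 1 XOR 0 = 1
N8 = N7 XOR N4 = 1 XOR 0 = 1
N9 = N1 OR N8 = 1 OR 1 = 1
N13 = N7 AND N9 = 1 AND 1 = 1

N7 = 1; N13 = 1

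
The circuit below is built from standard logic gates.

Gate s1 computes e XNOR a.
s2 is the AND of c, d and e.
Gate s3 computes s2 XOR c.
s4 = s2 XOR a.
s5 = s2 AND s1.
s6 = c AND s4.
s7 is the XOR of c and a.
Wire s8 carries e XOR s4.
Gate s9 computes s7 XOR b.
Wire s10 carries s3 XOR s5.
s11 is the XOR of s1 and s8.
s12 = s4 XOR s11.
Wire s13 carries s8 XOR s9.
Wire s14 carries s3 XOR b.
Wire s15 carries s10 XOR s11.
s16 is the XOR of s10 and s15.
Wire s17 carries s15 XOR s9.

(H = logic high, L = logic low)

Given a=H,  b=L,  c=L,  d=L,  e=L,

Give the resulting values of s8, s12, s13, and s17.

s8 = H; s12 = L; s13 = L; s17 = L

s1 = e XNOR a = L XNOR H = L
s2 = c AND d AND e = L AND L AND L = L
s3 = s2 XOR c = L XOR L = L
s4 = s2 XOR a = L XOR H = H
s5 = s2 AND s1 = L AND L = L
s7 = c XOR a = L XOR H = H
s8 = e XOR s4 = L XOR H = H
s9 = s7 XOR b = H XOR L = H
s10 = s3 XOR s5 = L XOR L = L
s11 = s1 XOR s8 = L XOR H = H
s12 = s4 XOR s11 = H XOR H = L
s13 = s8 XOR s9 = H XOR H = L
s15 = s10 XOR s11 = L XOR H = H
s17 = s15 XOR s9 = H XOR H = L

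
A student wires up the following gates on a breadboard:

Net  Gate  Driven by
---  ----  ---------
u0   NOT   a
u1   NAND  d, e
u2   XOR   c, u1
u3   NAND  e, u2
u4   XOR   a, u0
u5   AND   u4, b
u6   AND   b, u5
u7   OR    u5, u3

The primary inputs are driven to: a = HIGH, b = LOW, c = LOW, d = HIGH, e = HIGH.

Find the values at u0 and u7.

u0 = NOT a = NOT HIGH = LOW
u1 = d NAND e = HIGH NAND HIGH = LOW
u2 = c XOR u1 = LOW XOR LOW = LOW
u3 = e NAND u2 = HIGH NAND LOW = HIGH
u4 = a XOR u0 = HIGH XOR LOW = HIGH
u5 = u4 AND b = HIGH AND LOW = LOW
u7 = u5 OR u3 = LOW OR HIGH = HIGH

u0 = LOW, u7 = HIGH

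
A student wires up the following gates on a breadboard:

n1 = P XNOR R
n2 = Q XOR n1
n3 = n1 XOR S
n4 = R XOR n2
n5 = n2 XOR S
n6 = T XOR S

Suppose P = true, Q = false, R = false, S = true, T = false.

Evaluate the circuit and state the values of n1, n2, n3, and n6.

n1 = P XNOR R = true XNOR false = false
n2 = Q XOR n1 = false XOR false = false
n3 = n1 XOR S = false XOR true = true
n6 = T XOR S = false XOR true = true

n1 = false, n2 = false, n3 = true, n6 = true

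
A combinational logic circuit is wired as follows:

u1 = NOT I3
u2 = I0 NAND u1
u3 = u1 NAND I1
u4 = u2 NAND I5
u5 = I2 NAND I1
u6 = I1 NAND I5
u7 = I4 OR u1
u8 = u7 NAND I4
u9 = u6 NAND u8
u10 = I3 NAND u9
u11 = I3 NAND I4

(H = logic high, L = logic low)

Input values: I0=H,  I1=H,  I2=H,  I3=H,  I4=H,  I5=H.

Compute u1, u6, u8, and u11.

u1 = NOT I3 = NOT H = L
u6 = I1 NAND I5 = H NAND H = L
u7 = I4 OR u1 = H OR L = H
u8 = u7 NAND I4 = H NAND H = L
u11 = I3 NAND I4 = H NAND H = L

u1 = L, u6 = L, u8 = L, u11 = L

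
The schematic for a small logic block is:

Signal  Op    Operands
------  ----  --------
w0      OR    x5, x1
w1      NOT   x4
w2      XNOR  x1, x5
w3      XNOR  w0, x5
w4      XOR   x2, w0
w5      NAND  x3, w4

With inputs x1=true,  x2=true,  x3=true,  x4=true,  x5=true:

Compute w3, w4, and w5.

w3 = true  w4 = false  w5 = true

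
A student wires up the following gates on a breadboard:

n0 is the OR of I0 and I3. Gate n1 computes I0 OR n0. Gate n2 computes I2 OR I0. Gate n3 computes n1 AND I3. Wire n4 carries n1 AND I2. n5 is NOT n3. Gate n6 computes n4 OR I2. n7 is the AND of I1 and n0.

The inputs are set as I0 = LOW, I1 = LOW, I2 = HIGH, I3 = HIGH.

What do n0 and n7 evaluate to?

n0 = HIGH, n7 = LOW

n0 = I0 OR I3 = LOW OR HIGH = HIGH
n7 = I1 AND n0 = LOW AND HIGH = LOW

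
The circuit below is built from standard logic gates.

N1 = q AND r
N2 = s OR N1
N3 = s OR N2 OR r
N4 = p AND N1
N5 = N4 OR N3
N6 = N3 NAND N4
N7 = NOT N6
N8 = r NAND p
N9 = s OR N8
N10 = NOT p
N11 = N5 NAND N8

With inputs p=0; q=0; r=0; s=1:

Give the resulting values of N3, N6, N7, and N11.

N3 = 1, N6 = 1, N7 = 0, N11 = 0

N1 = q AND r = 0 AND 0 = 0
N2 = s OR N1 = 1 OR 0 = 1
N3 = s OR N2 OR r = 1 OR 1 OR 0 = 1
N4 = p AND N1 = 0 AND 0 = 0
N5 = N4 OR N3 = 0 OR 1 = 1
N6 = N3 NAND N4 = 1 NAND 0 = 1
N7 = NOT N6 = NOT 1 = 0
N8 = r NAND p = 0 NAND 0 = 1
N11 = N5 NAND N8 = 1 NAND 1 = 0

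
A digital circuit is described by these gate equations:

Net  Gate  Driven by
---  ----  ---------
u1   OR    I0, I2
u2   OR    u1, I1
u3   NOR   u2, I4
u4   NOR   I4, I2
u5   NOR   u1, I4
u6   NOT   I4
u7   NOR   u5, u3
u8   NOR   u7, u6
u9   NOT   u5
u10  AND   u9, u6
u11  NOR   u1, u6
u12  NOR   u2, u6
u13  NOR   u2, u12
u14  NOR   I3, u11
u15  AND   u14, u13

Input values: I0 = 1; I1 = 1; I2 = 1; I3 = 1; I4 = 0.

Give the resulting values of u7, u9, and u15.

u1 = I0 OR I2 = 1 OR 1 = 1
u2 = u1 OR I1 = 1 OR 1 = 1
u3 = u2 NOR I4 = 1 NOR 0 = 0
u5 = u1 NOR I4 = 1 NOR 0 = 0
u6 = NOT I4 = NOT 0 = 1
u7 = u5 NOR u3 = 0 NOR 0 = 1
u9 = NOT u5 = NOT 0 = 1
u11 = u1 NOR u6 = 1 NOR 1 = 0
u12 = u2 NOR u6 = 1 NOR 1 = 0
u13 = u2 NOR u12 = 1 NOR 0 = 0
u14 = I3 NOR u11 = 1 NOR 0 = 0
u15 = u14 AND u13 = 0 AND 0 = 0

u7 = 1  u9 = 1  u15 = 0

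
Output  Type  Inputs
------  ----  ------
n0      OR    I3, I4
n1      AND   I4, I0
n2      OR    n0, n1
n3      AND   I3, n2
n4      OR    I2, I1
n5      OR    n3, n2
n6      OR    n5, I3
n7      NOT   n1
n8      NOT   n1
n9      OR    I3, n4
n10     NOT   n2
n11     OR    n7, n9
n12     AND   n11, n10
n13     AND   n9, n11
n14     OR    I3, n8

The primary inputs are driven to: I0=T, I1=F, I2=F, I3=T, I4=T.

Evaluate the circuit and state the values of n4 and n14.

n1 = I4 AND I0 = T AND T = T
n4 = I2 OR I1 = F OR F = F
n8 = NOT n1 = NOT T = F
n14 = I3 OR n8 = T OR F = T

n4 = F, n14 = T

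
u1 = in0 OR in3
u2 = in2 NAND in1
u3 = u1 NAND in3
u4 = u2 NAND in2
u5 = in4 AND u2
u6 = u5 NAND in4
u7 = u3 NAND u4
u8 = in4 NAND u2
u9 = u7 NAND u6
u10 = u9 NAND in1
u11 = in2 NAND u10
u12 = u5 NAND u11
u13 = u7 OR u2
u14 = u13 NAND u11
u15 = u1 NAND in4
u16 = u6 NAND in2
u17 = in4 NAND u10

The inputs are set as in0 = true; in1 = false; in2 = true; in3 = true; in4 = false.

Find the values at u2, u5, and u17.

u2 = true; u5 = false; u17 = true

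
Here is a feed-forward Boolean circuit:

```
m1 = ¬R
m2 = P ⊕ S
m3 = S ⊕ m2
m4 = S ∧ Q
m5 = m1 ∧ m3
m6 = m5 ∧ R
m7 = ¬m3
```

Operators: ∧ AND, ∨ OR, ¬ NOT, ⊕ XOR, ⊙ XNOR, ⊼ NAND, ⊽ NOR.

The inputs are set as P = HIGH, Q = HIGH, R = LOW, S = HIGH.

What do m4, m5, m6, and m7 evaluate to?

m1 = NOT R = NOT LOW = HIGH
m2 = P XOR S = HIGH XOR HIGH = LOW
m3 = S XOR m2 = HIGH XOR LOW = HIGH
m4 = S AND Q = HIGH AND HIGH = HIGH
m5 = m1 AND m3 = HIGH AND HIGH = HIGH
m6 = m5 AND R = HIGH AND LOW = LOW
m7 = NOT m3 = NOT HIGH = LOW

m4 = HIGH; m5 = HIGH; m6 = LOW; m7 = LOW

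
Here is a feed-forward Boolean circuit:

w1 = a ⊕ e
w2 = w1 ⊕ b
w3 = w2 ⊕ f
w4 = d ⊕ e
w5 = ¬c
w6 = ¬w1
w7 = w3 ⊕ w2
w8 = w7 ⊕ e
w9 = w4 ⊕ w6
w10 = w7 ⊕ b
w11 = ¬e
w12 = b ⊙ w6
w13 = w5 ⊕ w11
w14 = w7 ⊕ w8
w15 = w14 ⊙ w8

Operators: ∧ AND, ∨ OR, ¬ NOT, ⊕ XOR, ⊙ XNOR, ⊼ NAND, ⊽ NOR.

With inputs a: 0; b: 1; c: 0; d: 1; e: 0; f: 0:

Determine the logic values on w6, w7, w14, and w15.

w6 = 1; w7 = 0; w14 = 0; w15 = 1

w1 = a XOR e = 0 XOR 0 = 0
w2 = w1 XOR b = 0 XOR 1 = 1
w3 = w2 XOR f = 1 XOR 0 = 1
w6 = NOT w1 = NOT 0 = 1
w7 = w3 XOR w2 = 1 XOR 1 = 0
w8 = w7 XOR e = 0 XOR 0 = 0
w14 = w7 XOR w8 = 0 XOR 0 = 0
w15 = w14 XNOR w8 = 0 XNOR 0 = 1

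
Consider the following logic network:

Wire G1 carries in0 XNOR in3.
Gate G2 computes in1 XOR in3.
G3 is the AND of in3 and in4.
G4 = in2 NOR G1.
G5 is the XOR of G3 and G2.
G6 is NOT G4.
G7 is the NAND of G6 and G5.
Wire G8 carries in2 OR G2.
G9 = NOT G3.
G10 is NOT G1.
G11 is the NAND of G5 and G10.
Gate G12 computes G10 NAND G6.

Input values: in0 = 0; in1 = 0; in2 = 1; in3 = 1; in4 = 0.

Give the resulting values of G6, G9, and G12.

G1 = in0 XNOR in3 = 0 XNOR 1 = 0
G3 = in3 AND in4 = 1 AND 0 = 0
G4 = in2 NOR G1 = 1 NOR 0 = 0
G6 = NOT G4 = NOT 0 = 1
G9 = NOT G3 = NOT 0 = 1
G10 = NOT G1 = NOT 0 = 1
G12 = G10 NAND G6 = 1 NAND 1 = 0

G6 = 1; G9 = 1; G12 = 0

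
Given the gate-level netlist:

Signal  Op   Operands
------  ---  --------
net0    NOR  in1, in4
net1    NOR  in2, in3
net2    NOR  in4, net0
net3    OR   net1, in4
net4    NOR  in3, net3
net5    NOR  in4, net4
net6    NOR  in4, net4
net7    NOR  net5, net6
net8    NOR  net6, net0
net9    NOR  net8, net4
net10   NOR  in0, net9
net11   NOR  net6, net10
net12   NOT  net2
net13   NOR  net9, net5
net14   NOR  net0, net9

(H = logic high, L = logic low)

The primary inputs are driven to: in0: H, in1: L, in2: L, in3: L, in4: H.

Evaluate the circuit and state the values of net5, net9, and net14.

net5 = L; net9 = L; net14 = H

net0 = in1 NOR in4 = L NOR H = L
net1 = in2 NOR in3 = L NOR L = H
net3 = net1 OR in4 = H OR H = H
net4 = in3 NOR net3 = L NOR H = L
net5 = in4 NOR net4 = H NOR L = L
net6 = in4 NOR net4 = H NOR L = L
net8 = net6 NOR net0 = L NOR L = H
net9 = net8 NOR net4 = H NOR L = L
net14 = net0 NOR net9 = L NOR L = H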